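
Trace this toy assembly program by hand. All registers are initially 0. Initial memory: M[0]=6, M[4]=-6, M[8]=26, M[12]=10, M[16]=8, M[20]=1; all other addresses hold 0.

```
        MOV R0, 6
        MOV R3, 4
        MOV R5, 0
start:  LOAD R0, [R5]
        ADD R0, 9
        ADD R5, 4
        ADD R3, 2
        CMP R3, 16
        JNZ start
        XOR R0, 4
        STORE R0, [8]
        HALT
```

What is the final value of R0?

MOV R0, 6 → R0=6
MOV R3, 4 → R3=4
MOV R5, 0 → R5=0
LOAD R0, [R5] → R0=M[0]=6
ADD R0, 9 → R0=6+9=15
ADD R5, 4 → R5=0+4=4
ADD R3, 2 → R3=4+2=6
CMP R3, 16  (cmp 6,16)
JNZ start: taken
LOAD R0, [R5] → R0=M[4]=-6
ADD R0, 9 → R0=(-6)+9=3
ADD R5, 4 → R5=4+4=8
ADD R3, 2 → R3=6+2=8
CMP R3, 16  (cmp 8,16)
JNZ start: taken
LOAD R0, [R5] → R0=M[8]=26
ADD R0, 9 → R0=26+9=35
ADD R5, 4 → R5=8+4=12
ADD R3, 2 → R3=8+2=10
CMP R3, 16  (cmp 10,16)
JNZ start: taken
LOAD R0, [R5] → R0=M[12]=10
ADD R0, 9 → R0=10+9=19
ADD R5, 4 → R5=12+4=16
ADD R3, 2 → R3=10+2=12
CMP R3, 16  (cmp 12,16)
JNZ start: taken
LOAD R0, [R5] → R0=M[16]=8
ADD R0, 9 → R0=8+9=17
ADD R5, 4 → R5=16+4=20
ADD R3, 2 → R3=12+2=14
CMP R3, 16  (cmp 14,16)
JNZ start: taken
LOAD R0, [R5] → R0=M[20]=1
ADD R0, 9 → R0=1+9=10
ADD R5, 4 → R5=20+4=24
ADD R3, 2 → R3=14+2=16
CMP R3, 16  (cmp 16,16)
JNZ start: not taken
XOR R0, 4 → R0=10^4=14
STORE R0, [8] → M[8]=14
halt.

14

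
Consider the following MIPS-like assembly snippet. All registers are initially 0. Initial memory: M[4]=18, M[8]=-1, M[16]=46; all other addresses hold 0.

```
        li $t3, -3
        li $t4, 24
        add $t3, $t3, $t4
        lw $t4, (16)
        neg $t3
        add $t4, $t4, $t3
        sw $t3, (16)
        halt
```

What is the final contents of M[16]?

after li $t3, -3: $t3=-3
after li $t4, 24: $t4=24
after add $t3, $t3, $t4: $t3=(-3)+24=21
after lw $t4, (16): $t4=M[16]=46
after neg $t3: $t3=-(21)=-21
after add $t4, $t4, $t3: $t4=46+(-21)=25
sw $t3, (16) → M[16]=-21
halt.

-21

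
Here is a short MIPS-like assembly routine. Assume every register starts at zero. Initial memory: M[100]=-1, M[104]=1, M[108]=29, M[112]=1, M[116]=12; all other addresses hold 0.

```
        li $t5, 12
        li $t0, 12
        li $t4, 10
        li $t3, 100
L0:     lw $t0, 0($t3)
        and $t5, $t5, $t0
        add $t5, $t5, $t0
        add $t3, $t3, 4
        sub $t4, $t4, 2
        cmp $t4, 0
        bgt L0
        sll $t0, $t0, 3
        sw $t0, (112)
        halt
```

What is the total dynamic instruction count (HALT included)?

42

li $t5, 12 → $t5=12
li $t0, 12 → $t0=12
li $t4, 10 → $t4=10
li $t3, 100 → $t3=100
lw $t0, 0($t3) → $t0=M[100]=-1
and $t5, $t5, $t0 → $t5=12&(-1)=12
add $t5, $t5, $t0 → $t5=12+(-1)=11
add $t3, $t3, 4 → $t3=100+4=104
sub $t4, $t4, 2 → $t4=10-2=8
cmp $t4, 0  (cmp 8,0)
bgt L0: taken
lw $t0, 0($t3) → $t0=M[104]=1
and $t5, $t5, $t0 → $t5=11&1=1
add $t5, $t5, $t0 → $t5=1+1=2
add $t3, $t3, 4 → $t3=104+4=108
sub $t4, $t4, 2 → $t4=8-2=6
cmp $t4, 0  (cmp 6,0)
bgt L0: taken
lw $t0, 0($t3) → $t0=M[108]=29
and $t5, $t5, $t0 → $t5=2&29=0
add $t5, $t5, $t0 → $t5=0+29=29
add $t3, $t3, 4 → $t3=108+4=112
sub $t4, $t4, 2 → $t4=6-2=4
cmp $t4, 0  (cmp 4,0)
bgt L0: taken
lw $t0, 0($t3) → $t0=M[112]=1
and $t5, $t5, $t0 → $t5=29&1=1
add $t5, $t5, $t0 → $t5=1+1=2
add $t3, $t3, 4 → $t3=112+4=116
sub $t4, $t4, 2 → $t4=4-2=2
cmp $t4, 0  (cmp 2,0)
bgt L0: taken
lw $t0, 0($t3) → $t0=M[116]=12
and $t5, $t5, $t0 → $t5=2&12=0
add $t5, $t5, $t0 → $t5=0+12=12
add $t3, $t3, 4 → $t3=116+4=120
sub $t4, $t4, 2 → $t4=2-2=0
cmp $t4, 0  (cmp 0,0)
bgt L0: not taken
sll $t0, $t0, 3 → $t0=12<<3=96
sw $t0, (112) → M[112]=96
halt.
Total executed instructions: 42.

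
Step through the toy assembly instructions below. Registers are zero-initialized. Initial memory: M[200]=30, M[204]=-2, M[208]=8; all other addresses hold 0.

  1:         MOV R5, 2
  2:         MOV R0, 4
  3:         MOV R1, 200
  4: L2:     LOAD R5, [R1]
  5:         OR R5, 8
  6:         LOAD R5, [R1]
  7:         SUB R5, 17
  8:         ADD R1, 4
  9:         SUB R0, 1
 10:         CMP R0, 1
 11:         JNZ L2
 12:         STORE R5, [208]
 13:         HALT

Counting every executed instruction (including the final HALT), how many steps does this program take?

after MOV R5, 2: R5=2
after MOV R0, 4: R0=4
after MOV R1, 200: R1=200
after LOAD R5, [R1]: R5=M[200]=30
after OR R5, 8: R5=30|8=30
after LOAD R5, [R1]: R5=M[200]=30
after SUB R5, 17: R5=30-17=13
after ADD R1, 4: R1=200+4=204
after SUB R0, 1: R0=4-1=3
CMP R0, 1  (cmp 3,1)
JNZ L2: taken
after LOAD R5, [R1]: R5=M[204]=-2
after OR R5, 8: R5=(-2)|8=-2
after LOAD R5, [R1]: R5=M[204]=-2
after SUB R5, 17: R5=(-2)-17=-19
after ADD R1, 4: R1=204+4=208
after SUB R0, 1: R0=3-1=2
CMP R0, 1  (cmp 2,1)
JNZ L2: taken
after LOAD R5, [R1]: R5=M[208]=8
after OR R5, 8: R5=8|8=8
after LOAD R5, [R1]: R5=M[208]=8
after SUB R5, 17: R5=8-17=-9
after ADD R1, 4: R1=208+4=212
after SUB R0, 1: R0=2-1=1
CMP R0, 1  (cmp 1,1)
JNZ L2: not taken
STORE R5, [208] → M[208]=-9
halt.
Total executed instructions: 29.

29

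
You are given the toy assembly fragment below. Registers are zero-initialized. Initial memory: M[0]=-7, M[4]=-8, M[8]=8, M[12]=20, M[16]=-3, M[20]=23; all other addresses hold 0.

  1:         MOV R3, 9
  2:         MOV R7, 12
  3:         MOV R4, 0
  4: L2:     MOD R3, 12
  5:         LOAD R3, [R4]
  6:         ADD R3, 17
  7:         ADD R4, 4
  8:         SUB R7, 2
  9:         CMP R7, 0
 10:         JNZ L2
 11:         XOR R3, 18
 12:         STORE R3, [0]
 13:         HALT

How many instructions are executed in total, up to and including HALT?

R3=9
R7=12
R4=0
R3=9%12=9
R3=M[0]=-7
R3=(-7)+17=10
R4=0+4=4
R7=12-2=10
CMP R7, 0  (cmp 10,0)
JNZ L2: taken
R3=10%12=10
R3=M[4]=-8
R3=(-8)+17=9
R4=4+4=8
R7=10-2=8
CMP R7, 0  (cmp 8,0)
JNZ L2: taken
R3=9%12=9
R3=M[8]=8
R3=8+17=25
R4=8+4=12
R7=8-2=6
CMP R7, 0  (cmp 6,0)
JNZ L2: taken
R3=25%12=1
R3=M[12]=20
R3=20+17=37
R4=12+4=16
R7=6-2=4
CMP R7, 0  (cmp 4,0)
JNZ L2: taken
R3=37%12=1
R3=M[16]=-3
R3=(-3)+17=14
R4=16+4=20
R7=4-2=2
CMP R7, 0  (cmp 2,0)
JNZ L2: taken
R3=14%12=2
R3=M[20]=23
R3=23+17=40
R4=20+4=24
R7=2-2=0
CMP R7, 0  (cmp 0,0)
JNZ L2: not taken
R3=40^18=58
STORE R3, [0] → M[0]=58
halt.
Total executed instructions: 48.

48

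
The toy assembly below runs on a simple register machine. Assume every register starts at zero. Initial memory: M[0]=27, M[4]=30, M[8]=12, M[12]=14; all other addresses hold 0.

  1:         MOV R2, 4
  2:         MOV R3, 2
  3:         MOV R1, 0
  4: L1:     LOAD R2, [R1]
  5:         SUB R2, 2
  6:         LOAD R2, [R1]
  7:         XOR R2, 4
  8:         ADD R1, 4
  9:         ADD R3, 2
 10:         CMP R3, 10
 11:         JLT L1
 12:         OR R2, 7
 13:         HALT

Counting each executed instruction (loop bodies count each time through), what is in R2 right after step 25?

R2=4
R3=2
R1=0
R2=M[0]=27
R2=27-2=25
R2=M[0]=27
R2=27^4=31
R1=0+4=4
R3=2+2=4
CMP R3, 10  (cmp 4,10)
JLT L1: taken
R2=M[4]=30
R2=30-2=28
R2=M[4]=30
R2=30^4=26
R1=4+4=8
R3=4+2=6
CMP R3, 10  (cmp 6,10)
JLT L1: taken
R2=M[8]=12
R2=12-2=10
R2=M[8]=12
R2=12^4=8
R1=8+4=12
R3=6+2=8
After step 25: R2 = 8.

8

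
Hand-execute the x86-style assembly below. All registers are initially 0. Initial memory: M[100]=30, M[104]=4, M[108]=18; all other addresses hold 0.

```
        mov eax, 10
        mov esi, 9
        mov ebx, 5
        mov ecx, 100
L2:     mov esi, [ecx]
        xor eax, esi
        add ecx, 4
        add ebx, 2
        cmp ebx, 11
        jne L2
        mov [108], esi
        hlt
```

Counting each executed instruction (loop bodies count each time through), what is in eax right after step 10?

20

mov eax, 10 → eax=10
mov esi, 9 → esi=9
mov ebx, 5 → ebx=5
mov ecx, 100 → ecx=100
mov esi, [ecx] → esi=M[100]=30
xor eax, esi → eax=10^30=20
add ecx, 4 → ecx=100+4=104
add ebx, 2 → ebx=5+2=7
cmp ebx, 11  (cmp 7,11)
jne L2: taken
After step 10: eax = 20.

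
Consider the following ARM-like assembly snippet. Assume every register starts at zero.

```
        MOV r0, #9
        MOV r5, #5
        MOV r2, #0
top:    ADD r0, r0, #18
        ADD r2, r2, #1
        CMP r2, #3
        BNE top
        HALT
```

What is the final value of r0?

MOV r0, #9 → r0=9
MOV r5, #5 → r5=5
MOV r2, #0 → r2=0
ADD r0, r0, #18 → r0=9+18=27
ADD r2, r2, #1 → r2=0+1=1
CMP r2, #3  (cmp 1,3)
BNE top: taken
ADD r0, r0, #18 → r0=27+18=45
ADD r2, r2, #1 → r2=1+1=2
CMP r2, #3  (cmp 2,3)
BNE top: taken
ADD r0, r0, #18 → r0=45+18=63
ADD r2, r2, #1 → r2=2+1=3
CMP r2, #3  (cmp 3,3)
BNE top: not taken
halt.

63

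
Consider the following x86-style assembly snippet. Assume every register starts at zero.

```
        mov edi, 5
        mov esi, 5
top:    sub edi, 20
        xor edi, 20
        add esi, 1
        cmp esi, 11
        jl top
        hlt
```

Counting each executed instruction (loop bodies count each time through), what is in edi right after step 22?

-123

edi=5
esi=5
edi=5-20=-15
edi=(-15)^20=-27
esi=5+1=6
cmp esi, 11  (cmp 6,11)
jl top: taken
edi=(-27)-20=-47
edi=(-47)^20=-59
esi=6+1=7
cmp esi, 11  (cmp 7,11)
jl top: taken
edi=(-59)-20=-79
edi=(-79)^20=-91
esi=7+1=8
cmp esi, 11  (cmp 8,11)
jl top: taken
edi=(-91)-20=-111
edi=(-111)^20=-123
esi=8+1=9
cmp esi, 11  (cmp 9,11)
jl top: taken
After step 22: edi = -123.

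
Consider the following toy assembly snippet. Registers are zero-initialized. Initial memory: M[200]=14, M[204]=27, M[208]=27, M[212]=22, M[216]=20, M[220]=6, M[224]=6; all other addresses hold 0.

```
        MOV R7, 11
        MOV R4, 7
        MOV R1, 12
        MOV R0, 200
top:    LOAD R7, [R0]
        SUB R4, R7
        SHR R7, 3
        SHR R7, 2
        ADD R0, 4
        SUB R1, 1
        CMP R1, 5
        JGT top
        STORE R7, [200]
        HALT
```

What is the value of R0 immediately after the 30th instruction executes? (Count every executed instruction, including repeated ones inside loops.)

212

after MOV R7, 11: R7=11
after MOV R4, 7: R4=7
after MOV R1, 12: R1=12
after MOV R0, 200: R0=200
after LOAD R7, [R0]: R7=M[200]=14
after SUB R4, R7: R4=7-14=-7
after SHR R7, 3: R7=14>>3=1
after SHR R7, 2: R7=1>>2=0
after ADD R0, 4: R0=200+4=204
after SUB R1, 1: R1=12-1=11
CMP R1, 5  (cmp 11,5)
JGT top: taken
after LOAD R7, [R0]: R7=M[204]=27
after SUB R4, R7: R4=(-7)-27=-34
after SHR R7, 3: R7=27>>3=3
after SHR R7, 2: R7=3>>2=0
after ADD R0, 4: R0=204+4=208
after SUB R1, 1: R1=11-1=10
CMP R1, 5  (cmp 10,5)
JGT top: taken
after LOAD R7, [R0]: R7=M[208]=27
after SUB R4, R7: R4=(-34)-27=-61
after SHR R7, 3: R7=27>>3=3
after SHR R7, 2: R7=3>>2=0
after ADD R0, 4: R0=208+4=212
after SUB R1, 1: R1=10-1=9
CMP R1, 5  (cmp 9,5)
JGT top: taken
after LOAD R7, [R0]: R7=M[212]=22
after SUB R4, R7: R4=(-61)-22=-83
After step 30: R0 = 212.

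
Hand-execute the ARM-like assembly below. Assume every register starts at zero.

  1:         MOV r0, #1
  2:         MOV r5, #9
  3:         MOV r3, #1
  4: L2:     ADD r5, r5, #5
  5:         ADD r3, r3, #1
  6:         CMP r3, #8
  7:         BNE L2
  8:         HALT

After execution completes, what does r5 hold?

44

r0=1
r5=9
r3=1
r5=9+5=14
r3=1+1=2
CMP r3, #8  (cmp 2,8)
BNE L2: taken
r5=14+5=19
r3=2+1=3
CMP r3, #8  (cmp 3,8)
BNE L2: taken
r5=19+5=24
r3=3+1=4
CMP r3, #8  (cmp 4,8)
BNE L2: taken
r5=24+5=29
r3=4+1=5
CMP r3, #8  (cmp 5,8)
BNE L2: taken
r5=29+5=34
r3=5+1=6
CMP r3, #8  (cmp 6,8)
BNE L2: taken
r5=34+5=39
r3=6+1=7
CMP r3, #8  (cmp 7,8)
BNE L2: taken
r5=39+5=44
r3=7+1=8
CMP r3, #8  (cmp 8,8)
BNE L2: not taken
halt.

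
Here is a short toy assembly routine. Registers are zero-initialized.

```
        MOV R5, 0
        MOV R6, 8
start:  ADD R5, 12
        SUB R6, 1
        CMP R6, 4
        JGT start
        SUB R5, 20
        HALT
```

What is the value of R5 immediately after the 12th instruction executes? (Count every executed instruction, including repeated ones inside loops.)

36

after MOV R5, 0: R5=0
after MOV R6, 8: R6=8
after ADD R5, 12: R5=0+12=12
after SUB R6, 1: R6=8-1=7
CMP R6, 4  (cmp 7,4)
JGT start: taken
after ADD R5, 12: R5=12+12=24
after SUB R6, 1: R6=7-1=6
CMP R6, 4  (cmp 6,4)
JGT start: taken
after ADD R5, 12: R5=24+12=36
after SUB R6, 1: R6=6-1=5
After step 12: R5 = 36.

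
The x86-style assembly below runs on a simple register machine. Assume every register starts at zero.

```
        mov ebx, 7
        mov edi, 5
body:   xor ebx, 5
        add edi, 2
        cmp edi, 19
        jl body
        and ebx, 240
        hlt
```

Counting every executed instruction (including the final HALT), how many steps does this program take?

32

after mov ebx, 7: ebx=7
after mov edi, 5: edi=5
after xor ebx, 5: ebx=7^5=2
after add edi, 2: edi=5+2=7
cmp edi, 19  (cmp 7,19)
jl body: taken
after xor ebx, 5: ebx=2^5=7
after add edi, 2: edi=7+2=9
cmp edi, 19  (cmp 9,19)
jl body: taken
after xor ebx, 5: ebx=7^5=2
after add edi, 2: edi=9+2=11
cmp edi, 19  (cmp 11,19)
jl body: taken
after xor ebx, 5: ebx=2^5=7
after add edi, 2: edi=11+2=13
cmp edi, 19  (cmp 13,19)
jl body: taken
after xor ebx, 5: ebx=7^5=2
after add edi, 2: edi=13+2=15
cmp edi, 19  (cmp 15,19)
jl body: taken
after xor ebx, 5: ebx=2^5=7
after add edi, 2: edi=15+2=17
cmp edi, 19  (cmp 17,19)
jl body: taken
after xor ebx, 5: ebx=7^5=2
after add edi, 2: edi=17+2=19
cmp edi, 19  (cmp 19,19)
jl body: not taken
after and ebx, 240: ebx=2&240=0
halt.
Total executed instructions: 32.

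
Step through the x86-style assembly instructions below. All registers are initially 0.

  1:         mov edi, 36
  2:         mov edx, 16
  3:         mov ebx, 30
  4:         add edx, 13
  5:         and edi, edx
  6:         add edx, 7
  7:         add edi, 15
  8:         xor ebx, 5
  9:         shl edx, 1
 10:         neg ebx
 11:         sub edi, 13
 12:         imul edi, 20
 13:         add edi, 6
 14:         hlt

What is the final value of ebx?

-27

after mov edi, 36: edi=36
after mov edx, 16: edx=16
after mov ebx, 30: ebx=30
after add edx, 13: edx=16+13=29
after and edi, edx: edi=36&29=4
after add edx, 7: edx=29+7=36
after add edi, 15: edi=4+15=19
after xor ebx, 5: ebx=30^5=27
after shl edx, 1: edx=36<<1=72
after neg ebx: ebx=-(27)=-27
after sub edi, 13: edi=19-13=6
after imul edi, 20: edi=6*20=120
after add edi, 6: edi=120+6=126
halt.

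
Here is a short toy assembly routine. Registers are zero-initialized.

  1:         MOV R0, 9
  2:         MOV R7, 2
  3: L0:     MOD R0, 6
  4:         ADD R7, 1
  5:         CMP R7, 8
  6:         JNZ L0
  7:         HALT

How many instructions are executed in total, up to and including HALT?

27

after MOV R0, 9: R0=9
after MOV R7, 2: R7=2
after MOD R0, 6: R0=9%6=3
after ADD R7, 1: R7=2+1=3
CMP R7, 8  (cmp 3,8)
JNZ L0: taken
after MOD R0, 6: R0=3%6=3
after ADD R7, 1: R7=3+1=4
CMP R7, 8  (cmp 4,8)
JNZ L0: taken
after MOD R0, 6: R0=3%6=3
after ADD R7, 1: R7=4+1=5
CMP R7, 8  (cmp 5,8)
JNZ L0: taken
after MOD R0, 6: R0=3%6=3
after ADD R7, 1: R7=5+1=6
CMP R7, 8  (cmp 6,8)
JNZ L0: taken
after MOD R0, 6: R0=3%6=3
after ADD R7, 1: R7=6+1=7
CMP R7, 8  (cmp 7,8)
JNZ L0: taken
after MOD R0, 6: R0=3%6=3
after ADD R7, 1: R7=7+1=8
CMP R7, 8  (cmp 8,8)
JNZ L0: not taken
halt.
Total executed instructions: 27.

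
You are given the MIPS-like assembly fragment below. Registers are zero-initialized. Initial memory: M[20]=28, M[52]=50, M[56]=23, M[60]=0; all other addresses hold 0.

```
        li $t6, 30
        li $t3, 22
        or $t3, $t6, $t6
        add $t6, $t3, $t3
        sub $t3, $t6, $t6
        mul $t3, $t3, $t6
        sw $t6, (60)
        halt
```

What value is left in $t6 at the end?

$t6=30
$t3=22
$t3=30|30=30
$t6=30+30=60
$t3=60-60=0
$t3=0*60=0
sw $t6, (60) → M[60]=60
halt.

60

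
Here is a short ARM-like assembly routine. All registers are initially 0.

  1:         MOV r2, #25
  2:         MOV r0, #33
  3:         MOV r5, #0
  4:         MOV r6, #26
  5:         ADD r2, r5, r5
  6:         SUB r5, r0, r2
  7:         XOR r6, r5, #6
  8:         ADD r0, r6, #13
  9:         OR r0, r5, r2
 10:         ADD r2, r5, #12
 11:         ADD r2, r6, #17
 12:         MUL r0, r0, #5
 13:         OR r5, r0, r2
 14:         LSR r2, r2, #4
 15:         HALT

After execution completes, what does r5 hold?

189

after MOV r2, #25: r2=25
after MOV r0, #33: r0=33
after MOV r5, #0: r5=0
after MOV r6, #26: r6=26
after ADD r2, r5, r5: r2=0+0=0
after SUB r5, r0, r2: r5=33-0=33
after XOR r6, r5, #6: r6=33^6=39
after ADD r0, r6, #13: r0=39+13=52
after OR r0, r5, r2: r0=33|0=33
after ADD r2, r5, #12: r2=33+12=45
after ADD r2, r6, #17: r2=39+17=56
after MUL r0, r0, #5: r0=33*5=165
after OR r5, r0, r2: r5=165|56=189
after LSR r2, r2, #4: r2=56>>4=3
halt.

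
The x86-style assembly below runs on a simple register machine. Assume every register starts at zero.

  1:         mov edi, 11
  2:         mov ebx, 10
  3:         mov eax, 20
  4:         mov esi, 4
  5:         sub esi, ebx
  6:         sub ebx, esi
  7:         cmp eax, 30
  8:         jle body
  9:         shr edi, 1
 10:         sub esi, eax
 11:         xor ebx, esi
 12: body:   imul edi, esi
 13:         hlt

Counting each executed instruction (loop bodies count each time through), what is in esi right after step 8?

-6

edi=11
ebx=10
eax=20
esi=4
esi=4-10=-6
ebx=10-(-6)=16
cmp eax, 30  (cmp 20,30)
jle body: taken
After step 8: esi = -6.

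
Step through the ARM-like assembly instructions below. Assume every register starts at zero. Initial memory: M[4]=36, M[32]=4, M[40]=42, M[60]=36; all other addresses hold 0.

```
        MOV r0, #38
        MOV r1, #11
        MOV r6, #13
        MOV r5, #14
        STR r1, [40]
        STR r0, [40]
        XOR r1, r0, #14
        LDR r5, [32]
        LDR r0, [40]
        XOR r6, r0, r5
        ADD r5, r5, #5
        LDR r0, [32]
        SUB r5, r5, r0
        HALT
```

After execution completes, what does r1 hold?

40

MOV r0, #38 → r0=38
MOV r1, #11 → r1=11
MOV r6, #13 → r6=13
MOV r5, #14 → r5=14
STR r1, [40] → M[40]=11
STR r0, [40] → M[40]=38
XOR r1, r0, #14 → r1=38^14=40
LDR r5, [32] → r5=M[32]=4
LDR r0, [40] → r0=M[40]=38
XOR r6, r0, r5 → r6=38^4=34
ADD r5, r5, #5 → r5=4+5=9
LDR r0, [32] → r0=M[32]=4
SUB r5, r5, r0 → r5=9-4=5
halt.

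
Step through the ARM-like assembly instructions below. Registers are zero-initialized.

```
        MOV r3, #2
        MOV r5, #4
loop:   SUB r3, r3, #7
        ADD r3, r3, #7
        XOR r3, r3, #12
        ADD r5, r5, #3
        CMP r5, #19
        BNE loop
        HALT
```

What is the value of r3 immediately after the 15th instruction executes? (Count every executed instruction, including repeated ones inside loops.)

-5

MOV r3, #2 → r3=2
MOV r5, #4 → r5=4
SUB r3, r3, #7 → r3=2-7=-5
ADD r3, r3, #7 → r3=(-5)+7=2
XOR r3, r3, #12 → r3=2^12=14
ADD r5, r5, #3 → r5=4+3=7
CMP r5, #19  (cmp 7,19)
BNE loop: taken
SUB r3, r3, #7 → r3=14-7=7
ADD r3, r3, #7 → r3=7+7=14
XOR r3, r3, #12 → r3=14^12=2
ADD r5, r5, #3 → r5=7+3=10
CMP r5, #19  (cmp 10,19)
BNE loop: taken
SUB r3, r3, #7 → r3=2-7=-5
After step 15: r3 = -5.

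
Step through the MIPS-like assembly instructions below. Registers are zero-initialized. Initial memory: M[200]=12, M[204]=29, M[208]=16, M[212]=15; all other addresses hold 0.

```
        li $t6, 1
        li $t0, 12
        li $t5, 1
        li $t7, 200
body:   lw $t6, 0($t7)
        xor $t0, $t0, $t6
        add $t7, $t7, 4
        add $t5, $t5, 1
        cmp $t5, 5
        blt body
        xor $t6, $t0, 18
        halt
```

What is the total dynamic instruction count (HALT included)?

30

li $t6, 1 → $t6=1
li $t0, 12 → $t0=12
li $t5, 1 → $t5=1
li $t7, 200 → $t7=200
lw $t6, 0($t7) → $t6=M[200]=12
xor $t0, $t0, $t6 → $t0=12^12=0
add $t7, $t7, 4 → $t7=200+4=204
add $t5, $t5, 1 → $t5=1+1=2
cmp $t5, 5  (cmp 2,5)
blt body: taken
lw $t6, 0($t7) → $t6=M[204]=29
xor $t0, $t0, $t6 → $t0=0^29=29
add $t7, $t7, 4 → $t7=204+4=208
add $t5, $t5, 1 → $t5=2+1=3
cmp $t5, 5  (cmp 3,5)
blt body: taken
lw $t6, 0($t7) → $t6=M[208]=16
xor $t0, $t0, $t6 → $t0=29^16=13
add $t7, $t7, 4 → $t7=208+4=212
add $t5, $t5, 1 → $t5=3+1=4
cmp $t5, 5  (cmp 4,5)
blt body: taken
lw $t6, 0($t7) → $t6=M[212]=15
xor $t0, $t0, $t6 → $t0=13^15=2
add $t7, $t7, 4 → $t7=212+4=216
add $t5, $t5, 1 → $t5=4+1=5
cmp $t5, 5  (cmp 5,5)
blt body: not taken
xor $t6, $t0, 18 → $t6=2^18=16
halt.
Total executed instructions: 30.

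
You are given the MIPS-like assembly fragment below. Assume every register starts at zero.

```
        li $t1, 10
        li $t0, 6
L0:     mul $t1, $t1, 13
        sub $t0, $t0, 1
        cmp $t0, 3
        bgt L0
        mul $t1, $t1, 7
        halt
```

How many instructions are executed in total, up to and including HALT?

16

after li $t1, 10: $t1=10
after li $t0, 6: $t0=6
after mul $t1, $t1, 13: $t1=10*13=130
after sub $t0, $t0, 1: $t0=6-1=5
cmp $t0, 3  (cmp 5,3)
bgt L0: taken
after mul $t1, $t1, 13: $t1=130*13=1690
after sub $t0, $t0, 1: $t0=5-1=4
cmp $t0, 3  (cmp 4,3)
bgt L0: taken
after mul $t1, $t1, 13: $t1=1690*13=21970
after sub $t0, $t0, 1: $t0=4-1=3
cmp $t0, 3  (cmp 3,3)
bgt L0: not taken
after mul $t1, $t1, 7: $t1=21970*7=153790
halt.
Total executed instructions: 16.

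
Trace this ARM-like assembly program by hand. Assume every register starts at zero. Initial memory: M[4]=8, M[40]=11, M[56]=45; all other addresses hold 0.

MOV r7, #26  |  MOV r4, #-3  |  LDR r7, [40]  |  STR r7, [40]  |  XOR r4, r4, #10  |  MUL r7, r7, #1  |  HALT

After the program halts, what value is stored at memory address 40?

11

MOV r7, #26 → r7=26
MOV r4, #-3 → r4=-3
LDR r7, [40] → r7=M[40]=11
STR r7, [40] → M[40]=11
XOR r4, r4, #10 → r4=(-3)^10=-9
MUL r7, r7, #1 → r7=11*1=11
halt.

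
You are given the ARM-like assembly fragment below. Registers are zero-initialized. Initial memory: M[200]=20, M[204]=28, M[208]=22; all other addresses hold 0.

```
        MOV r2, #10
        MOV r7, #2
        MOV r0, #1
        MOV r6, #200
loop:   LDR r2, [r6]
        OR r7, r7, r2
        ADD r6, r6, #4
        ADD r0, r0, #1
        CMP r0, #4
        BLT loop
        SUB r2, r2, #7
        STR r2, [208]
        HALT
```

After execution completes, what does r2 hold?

15

MOV r2, #10 → r2=10
MOV r7, #2 → r7=2
MOV r0, #1 → r0=1
MOV r6, #200 → r6=200
LDR r2, [r6] → r2=M[200]=20
OR r7, r7, r2 → r7=2|20=22
ADD r6, r6, #4 → r6=200+4=204
ADD r0, r0, #1 → r0=1+1=2
CMP r0, #4  (cmp 2,4)
BLT loop: taken
LDR r2, [r6] → r2=M[204]=28
OR r7, r7, r2 → r7=22|28=30
ADD r6, r6, #4 → r6=204+4=208
ADD r0, r0, #1 → r0=2+1=3
CMP r0, #4  (cmp 3,4)
BLT loop: taken
LDR r2, [r6] → r2=M[208]=22
OR r7, r7, r2 → r7=30|22=30
ADD r6, r6, #4 → r6=208+4=212
ADD r0, r0, #1 → r0=3+1=4
CMP r0, #4  (cmp 4,4)
BLT loop: not taken
SUB r2, r2, #7 → r2=22-7=15
STR r2, [208] → M[208]=15
halt.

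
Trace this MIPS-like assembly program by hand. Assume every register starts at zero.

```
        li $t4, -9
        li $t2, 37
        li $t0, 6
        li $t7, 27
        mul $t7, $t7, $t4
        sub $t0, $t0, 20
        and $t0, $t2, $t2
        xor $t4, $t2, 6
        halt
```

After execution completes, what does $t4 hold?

35

after li $t4, -9: $t4=-9
after li $t2, 37: $t2=37
after li $t0, 6: $t0=6
after li $t7, 27: $t7=27
after mul $t7, $t7, $t4: $t7=27*(-9)=-243
after sub $t0, $t0, 20: $t0=6-20=-14
after and $t0, $t2, $t2: $t0=37&37=37
after xor $t4, $t2, 6: $t4=37^6=35
halt.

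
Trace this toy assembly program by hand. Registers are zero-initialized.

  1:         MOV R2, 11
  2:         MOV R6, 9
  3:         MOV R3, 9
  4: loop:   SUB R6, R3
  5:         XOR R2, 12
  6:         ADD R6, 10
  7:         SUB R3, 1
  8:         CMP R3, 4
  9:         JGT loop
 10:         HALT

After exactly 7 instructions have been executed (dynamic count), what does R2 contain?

MOV R2, 11 → R2=11
MOV R6, 9 → R6=9
MOV R3, 9 → R3=9
SUB R6, R3 → R6=9-9=0
XOR R2, 12 → R2=11^12=7
ADD R6, 10 → R6=0+10=10
SUB R3, 1 → R3=9-1=8
After step 7: R2 = 7.

7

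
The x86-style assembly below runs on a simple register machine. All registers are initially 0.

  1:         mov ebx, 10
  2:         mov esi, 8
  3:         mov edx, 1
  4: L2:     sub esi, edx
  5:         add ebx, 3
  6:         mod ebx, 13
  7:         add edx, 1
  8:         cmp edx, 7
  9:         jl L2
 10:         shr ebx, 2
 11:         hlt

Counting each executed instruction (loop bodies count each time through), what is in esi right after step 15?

5

mov ebx, 10 → ebx=10
mov esi, 8 → esi=8
mov edx, 1 → edx=1
sub esi, edx → esi=8-1=7
add ebx, 3 → ebx=10+3=13
mod ebx, 13 → ebx=13%13=0
add edx, 1 → edx=1+1=2
cmp edx, 7  (cmp 2,7)
jl L2: taken
sub esi, edx → esi=7-2=5
add ebx, 3 → ebx=0+3=3
mod ebx, 13 → ebx=3%13=3
add edx, 1 → edx=2+1=3
cmp edx, 7  (cmp 3,7)
jl L2: taken
After step 15: esi = 5.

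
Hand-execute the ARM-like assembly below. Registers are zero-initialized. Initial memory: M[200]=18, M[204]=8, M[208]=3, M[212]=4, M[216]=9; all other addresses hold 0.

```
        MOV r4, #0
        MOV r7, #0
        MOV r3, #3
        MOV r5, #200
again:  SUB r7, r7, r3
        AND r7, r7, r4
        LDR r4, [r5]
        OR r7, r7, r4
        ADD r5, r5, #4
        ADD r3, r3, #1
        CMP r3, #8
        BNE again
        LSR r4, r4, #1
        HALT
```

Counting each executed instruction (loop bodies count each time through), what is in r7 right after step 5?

-3

r4=0
r7=0
r3=3
r5=200
r7=0-3=-3
After step 5: r7 = -3.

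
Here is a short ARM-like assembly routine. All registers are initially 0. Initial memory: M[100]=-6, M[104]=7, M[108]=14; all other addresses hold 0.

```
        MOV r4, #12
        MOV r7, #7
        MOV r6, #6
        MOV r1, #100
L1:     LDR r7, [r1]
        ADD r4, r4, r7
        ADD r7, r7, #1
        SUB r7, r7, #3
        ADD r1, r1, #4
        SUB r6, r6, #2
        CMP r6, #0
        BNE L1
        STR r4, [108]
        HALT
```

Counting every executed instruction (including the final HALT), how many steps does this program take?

30

after MOV r4, #12: r4=12
after MOV r7, #7: r7=7
after MOV r6, #6: r6=6
after MOV r1, #100: r1=100
after LDR r7, [r1]: r7=M[100]=-6
after ADD r4, r4, r7: r4=12+(-6)=6
after ADD r7, r7, #1: r7=(-6)+1=-5
after SUB r7, r7, #3: r7=(-5)-3=-8
after ADD r1, r1, #4: r1=100+4=104
after SUB r6, r6, #2: r6=6-2=4
CMP r6, #0  (cmp 4,0)
BNE L1: taken
after LDR r7, [r1]: r7=M[104]=7
after ADD r4, r4, r7: r4=6+7=13
after ADD r7, r7, #1: r7=7+1=8
after SUB r7, r7, #3: r7=8-3=5
after ADD r1, r1, #4: r1=104+4=108
after SUB r6, r6, #2: r6=4-2=2
CMP r6, #0  (cmp 2,0)
BNE L1: taken
after LDR r7, [r1]: r7=M[108]=14
after ADD r4, r4, r7: r4=13+14=27
after ADD r7, r7, #1: r7=14+1=15
after SUB r7, r7, #3: r7=15-3=12
after ADD r1, r1, #4: r1=108+4=112
after SUB r6, r6, #2: r6=2-2=0
CMP r6, #0  (cmp 0,0)
BNE L1: not taken
STR r4, [108] → M[108]=27
halt.
Total executed instructions: 30.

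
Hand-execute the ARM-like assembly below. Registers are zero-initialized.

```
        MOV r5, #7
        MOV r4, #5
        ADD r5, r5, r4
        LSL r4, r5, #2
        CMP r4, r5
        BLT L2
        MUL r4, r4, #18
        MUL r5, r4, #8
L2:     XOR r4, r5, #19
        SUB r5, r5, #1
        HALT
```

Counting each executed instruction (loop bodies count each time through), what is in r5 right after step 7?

12

after MOV r5, #7: r5=7
after MOV r4, #5: r4=5
after ADD r5, r5, r4: r5=7+5=12
after LSL r4, r5, #2: r4=12<<2=48
CMP r4, r5  (cmp 48,12)
BLT L2: not taken
after MUL r4, r4, #18: r4=48*18=864
After step 7: r5 = 12.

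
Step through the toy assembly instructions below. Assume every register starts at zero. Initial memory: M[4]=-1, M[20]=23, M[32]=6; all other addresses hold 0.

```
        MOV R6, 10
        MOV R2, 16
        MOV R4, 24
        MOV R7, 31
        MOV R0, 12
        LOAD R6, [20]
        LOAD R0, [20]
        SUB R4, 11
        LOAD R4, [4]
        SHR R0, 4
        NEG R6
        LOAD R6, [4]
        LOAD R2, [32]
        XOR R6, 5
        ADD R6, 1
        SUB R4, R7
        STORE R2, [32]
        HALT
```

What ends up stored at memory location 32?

6

MOV R6, 10 → R6=10
MOV R2, 16 → R2=16
MOV R4, 24 → R4=24
MOV R7, 31 → R7=31
MOV R0, 12 → R0=12
LOAD R6, [20] → R6=M[20]=23
LOAD R0, [20] → R0=M[20]=23
SUB R4, 11 → R4=24-11=13
LOAD R4, [4] → R4=M[4]=-1
SHR R0, 4 → R0=23>>4=1
NEG R6 → R6=-(23)=-23
LOAD R6, [4] → R6=M[4]=-1
LOAD R2, [32] → R2=M[32]=6
XOR R6, 5 → R6=(-1)^5=-6
ADD R6, 1 → R6=(-6)+1=-5
SUB R4, R7 → R4=(-1)-31=-32
STORE R2, [32] → M[32]=6
halt.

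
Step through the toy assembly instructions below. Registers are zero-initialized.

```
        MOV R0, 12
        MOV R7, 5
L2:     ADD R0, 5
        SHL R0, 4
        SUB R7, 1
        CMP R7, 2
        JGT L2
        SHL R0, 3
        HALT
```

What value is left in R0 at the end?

567936

MOV R0, 12 → R0=12
MOV R7, 5 → R7=5
ADD R0, 5 → R0=12+5=17
SHL R0, 4 → R0=17<<4=272
SUB R7, 1 → R7=5-1=4
CMP R7, 2  (cmp 4,2)
JGT L2: taken
ADD R0, 5 → R0=272+5=277
SHL R0, 4 → R0=277<<4=4432
SUB R7, 1 → R7=4-1=3
CMP R7, 2  (cmp 3,2)
JGT L2: taken
ADD R0, 5 → R0=4432+5=4437
SHL R0, 4 → R0=4437<<4=70992
SUB R7, 1 → R7=3-1=2
CMP R7, 2  (cmp 2,2)
JGT L2: not taken
SHL R0, 3 → R0=70992<<3=567936
halt.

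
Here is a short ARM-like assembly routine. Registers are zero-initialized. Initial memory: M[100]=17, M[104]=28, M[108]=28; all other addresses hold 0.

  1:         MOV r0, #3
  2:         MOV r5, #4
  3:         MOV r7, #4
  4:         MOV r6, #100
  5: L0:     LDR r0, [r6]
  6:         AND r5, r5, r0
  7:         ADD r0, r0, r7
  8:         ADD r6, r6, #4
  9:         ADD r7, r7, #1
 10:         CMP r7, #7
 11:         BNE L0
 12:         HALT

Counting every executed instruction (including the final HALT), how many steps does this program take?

26

after MOV r0, #3: r0=3
after MOV r5, #4: r5=4
after MOV r7, #4: r7=4
after MOV r6, #100: r6=100
after LDR r0, [r6]: r0=M[100]=17
after AND r5, r5, r0: r5=4&17=0
after ADD r0, r0, r7: r0=17+4=21
after ADD r6, r6, #4: r6=100+4=104
after ADD r7, r7, #1: r7=4+1=5
CMP r7, #7  (cmp 5,7)
BNE L0: taken
after LDR r0, [r6]: r0=M[104]=28
after AND r5, r5, r0: r5=0&28=0
after ADD r0, r0, r7: r0=28+5=33
after ADD r6, r6, #4: r6=104+4=108
after ADD r7, r7, #1: r7=5+1=6
CMP r7, #7  (cmp 6,7)
BNE L0: taken
after LDR r0, [r6]: r0=M[108]=28
after AND r5, r5, r0: r5=0&28=0
after ADD r0, r0, r7: r0=28+6=34
after ADD r6, r6, #4: r6=108+4=112
after ADD r7, r7, #1: r7=6+1=7
CMP r7, #7  (cmp 7,7)
BNE L0: not taken
halt.
Total executed instructions: 26.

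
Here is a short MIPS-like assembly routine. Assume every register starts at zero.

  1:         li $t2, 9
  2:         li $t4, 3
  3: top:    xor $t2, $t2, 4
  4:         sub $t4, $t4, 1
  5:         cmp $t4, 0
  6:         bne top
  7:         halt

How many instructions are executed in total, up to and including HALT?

15

after li $t2, 9: $t2=9
after li $t4, 3: $t4=3
after xor $t2, $t2, 4: $t2=9^4=13
after sub $t4, $t4, 1: $t4=3-1=2
cmp $t4, 0  (cmp 2,0)
bne top: taken
after xor $t2, $t2, 4: $t2=13^4=9
after sub $t4, $t4, 1: $t4=2-1=1
cmp $t4, 0  (cmp 1,0)
bne top: taken
after xor $t2, $t2, 4: $t2=9^4=13
after sub $t4, $t4, 1: $t4=1-1=0
cmp $t4, 0  (cmp 0,0)
bne top: not taken
halt.
Total executed instructions: 15.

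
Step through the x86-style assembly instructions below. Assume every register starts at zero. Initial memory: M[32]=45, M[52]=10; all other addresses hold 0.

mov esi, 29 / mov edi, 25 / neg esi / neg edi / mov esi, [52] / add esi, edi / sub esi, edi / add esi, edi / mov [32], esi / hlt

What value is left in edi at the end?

after mov esi, 29: esi=29
after mov edi, 25: edi=25
after neg esi: esi=-(29)=-29
after neg edi: edi=-(25)=-25
after mov esi, [52]: esi=M[52]=10
after add esi, edi: esi=10+(-25)=-15
after sub esi, edi: esi=(-15)-(-25)=10
after add esi, edi: esi=10+(-25)=-15
mov [32], esi → M[32]=-15
halt.

-25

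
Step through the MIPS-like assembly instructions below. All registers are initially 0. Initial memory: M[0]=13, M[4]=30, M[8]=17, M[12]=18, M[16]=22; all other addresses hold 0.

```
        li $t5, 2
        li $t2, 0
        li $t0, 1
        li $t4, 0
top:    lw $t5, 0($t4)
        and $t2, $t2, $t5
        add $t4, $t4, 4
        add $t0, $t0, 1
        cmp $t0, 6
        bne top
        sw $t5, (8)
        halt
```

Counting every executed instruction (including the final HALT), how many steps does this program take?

after li $t5, 2: $t5=2
after li $t2, 0: $t2=0
after li $t0, 1: $t0=1
after li $t4, 0: $t4=0
after lw $t5, 0($t4): $t5=M[0]=13
after and $t2, $t2, $t5: $t2=0&13=0
after add $t4, $t4, 4: $t4=0+4=4
after add $t0, $t0, 1: $t0=1+1=2
cmp $t0, 6  (cmp 2,6)
bne top: taken
after lw $t5, 0($t4): $t5=M[4]=30
after and $t2, $t2, $t5: $t2=0&30=0
after add $t4, $t4, 4: $t4=4+4=8
after add $t0, $t0, 1: $t0=2+1=3
cmp $t0, 6  (cmp 3,6)
bne top: taken
after lw $t5, 0($t4): $t5=M[8]=17
after and $t2, $t2, $t5: $t2=0&17=0
after add $t4, $t4, 4: $t4=8+4=12
after add $t0, $t0, 1: $t0=3+1=4
cmp $t0, 6  (cmp 4,6)
bne top: taken
after lw $t5, 0($t4): $t5=M[12]=18
after and $t2, $t2, $t5: $t2=0&18=0
after add $t4, $t4, 4: $t4=12+4=16
after add $t0, $t0, 1: $t0=4+1=5
cmp $t0, 6  (cmp 5,6)
bne top: taken
after lw $t5, 0($t4): $t5=M[16]=22
after and $t2, $t2, $t5: $t2=0&22=0
after add $t4, $t4, 4: $t4=16+4=20
after add $t0, $t0, 1: $t0=5+1=6
cmp $t0, 6  (cmp 6,6)
bne top: not taken
sw $t5, (8) → M[8]=22
halt.
Total executed instructions: 36.

36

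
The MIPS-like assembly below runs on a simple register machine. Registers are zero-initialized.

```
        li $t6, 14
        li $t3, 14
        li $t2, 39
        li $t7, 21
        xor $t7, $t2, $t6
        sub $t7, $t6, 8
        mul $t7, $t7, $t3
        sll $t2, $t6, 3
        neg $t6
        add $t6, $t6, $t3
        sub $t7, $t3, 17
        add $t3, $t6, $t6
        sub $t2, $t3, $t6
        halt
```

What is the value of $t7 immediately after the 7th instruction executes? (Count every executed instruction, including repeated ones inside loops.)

after li $t6, 14: $t6=14
after li $t3, 14: $t3=14
after li $t2, 39: $t2=39
after li $t7, 21: $t7=21
after xor $t7, $t2, $t6: $t7=39^14=41
after sub $t7, $t6, 8: $t7=14-8=6
after mul $t7, $t7, $t3: $t7=6*14=84
After step 7: $t7 = 84.

84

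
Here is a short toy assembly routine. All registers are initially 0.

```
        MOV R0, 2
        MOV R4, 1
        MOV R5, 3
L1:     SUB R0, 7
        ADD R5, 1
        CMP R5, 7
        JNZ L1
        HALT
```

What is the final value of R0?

after MOV R0, 2: R0=2
after MOV R4, 1: R4=1
after MOV R5, 3: R5=3
after SUB R0, 7: R0=2-7=-5
after ADD R5, 1: R5=3+1=4
CMP R5, 7  (cmp 4,7)
JNZ L1: taken
after SUB R0, 7: R0=(-5)-7=-12
after ADD R5, 1: R5=4+1=5
CMP R5, 7  (cmp 5,7)
JNZ L1: taken
after SUB R0, 7: R0=(-12)-7=-19
after ADD R5, 1: R5=5+1=6
CMP R5, 7  (cmp 6,7)
JNZ L1: taken
after SUB R0, 7: R0=(-19)-7=-26
after ADD R5, 1: R5=6+1=7
CMP R5, 7  (cmp 7,7)
JNZ L1: not taken
halt.

-26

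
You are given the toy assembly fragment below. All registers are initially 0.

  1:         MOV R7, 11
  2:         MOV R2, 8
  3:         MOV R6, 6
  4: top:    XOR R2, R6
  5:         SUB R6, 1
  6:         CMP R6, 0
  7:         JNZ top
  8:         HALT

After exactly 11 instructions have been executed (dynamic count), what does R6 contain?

after MOV R7, 11: R7=11
after MOV R2, 8: R2=8
after MOV R6, 6: R6=6
after XOR R2, R6: R2=8^6=14
after SUB R6, 1: R6=6-1=5
CMP R6, 0  (cmp 5,0)
JNZ top: taken
after XOR R2, R6: R2=14^5=11
after SUB R6, 1: R6=5-1=4
CMP R6, 0  (cmp 4,0)
JNZ top: taken
After step 11: R6 = 4.

4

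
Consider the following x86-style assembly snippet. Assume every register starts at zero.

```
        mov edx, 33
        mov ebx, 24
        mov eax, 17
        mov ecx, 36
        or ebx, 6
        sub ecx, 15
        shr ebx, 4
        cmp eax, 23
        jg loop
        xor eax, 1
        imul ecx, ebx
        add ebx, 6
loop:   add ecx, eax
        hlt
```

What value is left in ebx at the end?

mov edx, 33 → edx=33
mov ebx, 24 → ebx=24
mov eax, 17 → eax=17
mov ecx, 36 → ecx=36
or ebx, 6 → ebx=24|6=30
sub ecx, 15 → ecx=36-15=21
shr ebx, 4 → ebx=30>>4=1
cmp eax, 23  (cmp 17,23)
jg loop: not taken
xor eax, 1 → eax=17^1=16
imul ecx, ebx → ecx=21*1=21
add ebx, 6 → ebx=1+6=7
add ecx, eax → ecx=21+16=37
halt.

7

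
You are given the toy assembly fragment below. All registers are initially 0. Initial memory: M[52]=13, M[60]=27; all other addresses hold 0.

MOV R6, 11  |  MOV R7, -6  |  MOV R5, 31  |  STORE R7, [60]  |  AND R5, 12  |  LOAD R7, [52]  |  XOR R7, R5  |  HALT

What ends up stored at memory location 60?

after MOV R6, 11: R6=11
after MOV R7, -6: R7=-6
after MOV R5, 31: R5=31
STORE R7, [60] → M[60]=-6
after AND R5, 12: R5=31&12=12
after LOAD R7, [52]: R7=M[52]=13
after XOR R7, R5: R7=13^12=1
halt.

-6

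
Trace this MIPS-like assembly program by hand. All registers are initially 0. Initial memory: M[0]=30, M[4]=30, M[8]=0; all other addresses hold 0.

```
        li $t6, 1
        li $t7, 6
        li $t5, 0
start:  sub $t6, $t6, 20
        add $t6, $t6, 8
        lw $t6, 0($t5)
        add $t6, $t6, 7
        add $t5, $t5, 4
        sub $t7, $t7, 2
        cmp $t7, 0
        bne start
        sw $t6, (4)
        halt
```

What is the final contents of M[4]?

7

li $t6, 1 → $t6=1
li $t7, 6 → $t7=6
li $t5, 0 → $t5=0
sub $t6, $t6, 20 → $t6=1-20=-19
add $t6, $t6, 8 → $t6=(-19)+8=-11
lw $t6, 0($t5) → $t6=M[0]=30
add $t6, $t6, 7 → $t6=30+7=37
add $t5, $t5, 4 → $t5=0+4=4
sub $t7, $t7, 2 → $t7=6-2=4
cmp $t7, 0  (cmp 4,0)
bne start: taken
sub $t6, $t6, 20 → $t6=37-20=17
add $t6, $t6, 8 → $t6=17+8=25
lw $t6, 0($t5) → $t6=M[4]=30
add $t6, $t6, 7 → $t6=30+7=37
add $t5, $t5, 4 → $t5=4+4=8
sub $t7, $t7, 2 → $t7=4-2=2
cmp $t7, 0  (cmp 2,0)
bne start: taken
sub $t6, $t6, 20 → $t6=37-20=17
add $t6, $t6, 8 → $t6=17+8=25
lw $t6, 0($t5) → $t6=M[8]=0
add $t6, $t6, 7 → $t6=0+7=7
add $t5, $t5, 4 → $t5=8+4=12
sub $t7, $t7, 2 → $t7=2-2=0
cmp $t7, 0  (cmp 0,0)
bne start: not taken
sw $t6, (4) → M[4]=7
halt.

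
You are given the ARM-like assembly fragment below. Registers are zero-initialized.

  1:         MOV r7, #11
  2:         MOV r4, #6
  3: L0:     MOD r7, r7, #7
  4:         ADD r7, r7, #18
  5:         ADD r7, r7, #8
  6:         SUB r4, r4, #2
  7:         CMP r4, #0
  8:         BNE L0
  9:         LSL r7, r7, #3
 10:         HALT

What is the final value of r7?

208

r7=11
r4=6
r7=11%7=4
r7=4+18=22
r7=22+8=30
r4=6-2=4
CMP r4, #0  (cmp 4,0)
BNE L0: taken
r7=30%7=2
r7=2+18=20
r7=20+8=28
r4=4-2=2
CMP r4, #0  (cmp 2,0)
BNE L0: taken
r7=28%7=0
r7=0+18=18
r7=18+8=26
r4=2-2=0
CMP r4, #0  (cmp 0,0)
BNE L0: not taken
r7=26<<3=208
halt.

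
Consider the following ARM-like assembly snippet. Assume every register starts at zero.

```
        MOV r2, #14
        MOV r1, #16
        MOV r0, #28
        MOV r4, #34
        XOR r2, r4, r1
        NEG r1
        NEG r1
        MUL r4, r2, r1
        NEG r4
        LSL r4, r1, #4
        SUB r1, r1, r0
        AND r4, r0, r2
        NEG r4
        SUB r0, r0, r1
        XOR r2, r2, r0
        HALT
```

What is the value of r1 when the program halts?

after MOV r2, #14: r2=14
after MOV r1, #16: r1=16
after MOV r0, #28: r0=28
after MOV r4, #34: r4=34
after XOR r2, r4, r1: r2=34^16=50
after NEG r1: r1=-(16)=-16
after NEG r1: r1=-(-16)=16
after MUL r4, r2, r1: r4=50*16=800
after NEG r4: r4=-(800)=-800
after LSL r4, r1, #4: r4=16<<4=256
after SUB r1, r1, r0: r1=16-28=-12
after AND r4, r0, r2: r4=28&50=16
after NEG r4: r4=-(16)=-16
after SUB r0, r0, r1: r0=28-(-12)=40
after XOR r2, r2, r0: r2=50^40=26
halt.

-12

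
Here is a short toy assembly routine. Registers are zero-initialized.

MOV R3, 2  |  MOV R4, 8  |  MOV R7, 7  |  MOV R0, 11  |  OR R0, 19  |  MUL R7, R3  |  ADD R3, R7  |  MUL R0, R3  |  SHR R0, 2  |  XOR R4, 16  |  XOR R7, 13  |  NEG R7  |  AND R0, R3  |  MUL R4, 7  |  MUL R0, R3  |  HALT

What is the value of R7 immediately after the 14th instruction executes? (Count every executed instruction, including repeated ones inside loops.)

R3=2
R4=8
R7=7
R0=11
R0=11|19=27
R7=7*2=14
R3=2+14=16
R0=27*16=432
R0=432>>2=108
R4=8^16=24
R7=14^13=3
R7=-(3)=-3
R0=108&16=0
R4=24*7=168
After step 14: R7 = -3.

-3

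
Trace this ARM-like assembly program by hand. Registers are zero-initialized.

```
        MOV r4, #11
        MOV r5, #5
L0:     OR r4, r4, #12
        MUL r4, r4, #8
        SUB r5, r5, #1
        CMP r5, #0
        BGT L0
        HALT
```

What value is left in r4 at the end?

MOV r4, #11 → r4=11
MOV r5, #5 → r5=5
OR r4, r4, #12 → r4=11|12=15
MUL r4, r4, #8 → r4=15*8=120
SUB r5, r5, #1 → r5=5-1=4
CMP r5, #0  (cmp 4,0)
BGT L0: taken
OR r4, r4, #12 → r4=120|12=124
MUL r4, r4, #8 → r4=124*8=992
SUB r5, r5, #1 → r5=4-1=3
CMP r5, #0  (cmp 3,0)
BGT L0: taken
OR r4, r4, #12 → r4=992|12=1004
MUL r4, r4, #8 → r4=1004*8=8032
SUB r5, r5, #1 → r5=3-1=2
CMP r5, #0  (cmp 2,0)
BGT L0: taken
OR r4, r4, #12 → r4=8032|12=8044
MUL r4, r4, #8 → r4=8044*8=64352
SUB r5, r5, #1 → r5=2-1=1
CMP r5, #0  (cmp 1,0)
BGT L0: taken
OR r4, r4, #12 → r4=64352|12=64364
MUL r4, r4, #8 → r4=64364*8=514912
SUB r5, r5, #1 → r5=1-1=0
CMP r5, #0  (cmp 0,0)
BGT L0: not taken
halt.

514912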